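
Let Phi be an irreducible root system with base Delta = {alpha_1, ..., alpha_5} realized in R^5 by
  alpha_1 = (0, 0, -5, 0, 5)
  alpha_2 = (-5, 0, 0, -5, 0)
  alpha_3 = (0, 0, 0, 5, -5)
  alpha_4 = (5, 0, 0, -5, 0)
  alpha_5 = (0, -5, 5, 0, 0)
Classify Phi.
Compute the Cartan integers a_ij = 2(alpha_i, alpha_j)/(alpha_j, alpha_j); the resulting 5x5 Cartan matrix is
[[2, 0, -1, 0, -1], [0, 2, -1, 0, 0], [-1, -1, 2, -1, 0], [0, 0, -1, 2, 0], [-1, 0, 0, 0, 2]].
All simple roots have the same length, so the diagram is simply laced. The associated Dynkin diagram is a chain of 3 nodes with a fork of two nodes at one end (D_5), so the type is D_5 (the algebra so(10)).

type D_5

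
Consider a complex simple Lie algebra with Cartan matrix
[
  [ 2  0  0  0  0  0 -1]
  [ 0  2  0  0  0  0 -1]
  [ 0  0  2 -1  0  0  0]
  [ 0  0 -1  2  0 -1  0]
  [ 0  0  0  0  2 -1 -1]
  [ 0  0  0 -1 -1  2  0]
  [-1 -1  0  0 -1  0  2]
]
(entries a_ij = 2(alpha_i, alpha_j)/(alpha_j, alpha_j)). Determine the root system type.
D_7 (so(14))

The matrix has rank 7 with 2's on the diagonal. Reading the off-diagonal entries as Dynkin edges (a single edge where a_ij = a_ji = -1; a double or triple edge where a_ij * a_ji = 2 or 3), the diagram is a chain of 5 nodes with a fork of two nodes at one end (D_7). One simple-root ordering that puts it in standard form is (alpha_3, alpha_4, alpha_6, alpha_5, alpha_7, alpha_2, alpha_1). So the algebra is type D_7, i.e. so(14).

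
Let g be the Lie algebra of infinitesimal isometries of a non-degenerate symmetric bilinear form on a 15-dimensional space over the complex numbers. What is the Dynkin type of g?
B_7

This is so(15) with 15 odd, which has dimension 15(15-1)/2 = 105 and rank (15-1)/2 = 7. In the classification of classical Lie algebras, the orthogonal algebra so(2n+1) in an odd number of variables has type B_n; here n = 7, so the Dynkin diagram is a chain of 7 nodes with a double edge at one end; the terminal node there is the unique short simple root (B_7). Hence the type is B_7.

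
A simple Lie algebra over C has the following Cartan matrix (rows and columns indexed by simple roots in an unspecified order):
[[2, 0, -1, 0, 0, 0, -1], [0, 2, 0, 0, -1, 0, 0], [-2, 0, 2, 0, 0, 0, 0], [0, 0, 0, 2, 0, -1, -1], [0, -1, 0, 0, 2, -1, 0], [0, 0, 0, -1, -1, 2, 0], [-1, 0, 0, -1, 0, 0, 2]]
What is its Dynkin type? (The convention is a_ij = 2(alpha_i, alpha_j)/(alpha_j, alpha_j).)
The matrix has rank 7 with 2's on the diagonal. Reading the off-diagonal entries as Dynkin edges (a single edge where a_ij = a_ji = -1; a double or triple edge where a_ij * a_ji = 2 or 3), the diagram is a chain of 7 nodes with a double edge at one end; the terminal node there is the unique long simple root (C_7). One simple-root ordering that puts it in standard form is (alpha_2, alpha_5, alpha_6, alpha_4, alpha_7, alpha_1, alpha_3). So the algebra is type C_7, i.e. sp(14).

type C_7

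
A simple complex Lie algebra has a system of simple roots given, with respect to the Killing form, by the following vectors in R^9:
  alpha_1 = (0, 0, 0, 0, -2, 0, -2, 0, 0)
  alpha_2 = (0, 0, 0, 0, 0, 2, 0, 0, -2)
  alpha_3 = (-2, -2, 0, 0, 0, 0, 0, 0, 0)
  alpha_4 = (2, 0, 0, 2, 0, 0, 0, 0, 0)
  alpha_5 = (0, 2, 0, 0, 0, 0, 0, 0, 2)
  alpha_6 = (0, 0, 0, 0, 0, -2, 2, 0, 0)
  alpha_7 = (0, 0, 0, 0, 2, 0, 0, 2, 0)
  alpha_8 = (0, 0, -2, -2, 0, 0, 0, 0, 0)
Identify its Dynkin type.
Compute the Cartan integers a_ij = 2(alpha_i, alpha_j)/(alpha_j, alpha_j); the resulting 8x8 Cartan matrix is
[[2, 0, 0, 0, 0, -1, -1, 0], [0, 2, 0, 0, -1, -1, 0, 0], [0, 0, 2, -1, -1, 0, 0, 0], [0, 0, -1, 2, 0, 0, 0, -1], [0, -1, -1, 0, 2, 0, 0, 0], [-1, -1, 0, 0, 0, 2, 0, 0], [-1, 0, 0, 0, 0, 0, 2, 0], [0, 0, 0, -1, 0, 0, 0, 2]].
All simple roots have the same length, so the diagram is simply laced. The associated Dynkin diagram is a chain of 8 nodes with single edges (A_8), so the type is A_8 (the algebra sl(9)).

A_8 (sl(9))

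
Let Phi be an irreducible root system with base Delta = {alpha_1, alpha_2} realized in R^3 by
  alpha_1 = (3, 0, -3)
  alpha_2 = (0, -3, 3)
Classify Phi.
Compute the Cartan integers a_ij = 2(alpha_i, alpha_j)/(alpha_j, alpha_j); the resulting 2x2 Cartan matrix is
[[2, -1], [-1, 2]].
All simple roots have the same length, so the diagram is simply laced. The associated Dynkin diagram is a chain of 2 nodes with single edges (A_2), so the type is A_2 (the algebra sl(3)).

A2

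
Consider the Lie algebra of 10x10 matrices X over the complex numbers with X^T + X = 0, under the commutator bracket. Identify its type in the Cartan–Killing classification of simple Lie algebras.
D_5

This is so(10) with 10 even, which has dimension 10(10-1)/2 = 45 and rank 10/2 = 5. In the classification of classical Lie algebras, the orthogonal algebra so(2n) in an even number of variables has type D_n; here n = 5, so the Dynkin diagram is a chain of 3 nodes with a fork of two nodes at one end (D_5). Hence the type is D_5.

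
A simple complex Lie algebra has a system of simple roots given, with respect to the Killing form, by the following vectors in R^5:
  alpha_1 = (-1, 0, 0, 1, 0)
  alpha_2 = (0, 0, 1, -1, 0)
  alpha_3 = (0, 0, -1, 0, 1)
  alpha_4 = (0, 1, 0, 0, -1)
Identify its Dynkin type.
A_4 (sl(5))

Compute the Cartan integers a_ij = 2(alpha_i, alpha_j)/(alpha_j, alpha_j); the resulting 4x4 Cartan matrix is
[[2, -1, 0, 0], [-1, 2, -1, 0], [0, -1, 2, -1], [0, 0, -1, 2]].
All simple roots have the same length, so the diagram is simply laced. The associated Dynkin diagram is a chain of 4 nodes with single edges (A_4), so the type is A_4 (the algebra sl(5)).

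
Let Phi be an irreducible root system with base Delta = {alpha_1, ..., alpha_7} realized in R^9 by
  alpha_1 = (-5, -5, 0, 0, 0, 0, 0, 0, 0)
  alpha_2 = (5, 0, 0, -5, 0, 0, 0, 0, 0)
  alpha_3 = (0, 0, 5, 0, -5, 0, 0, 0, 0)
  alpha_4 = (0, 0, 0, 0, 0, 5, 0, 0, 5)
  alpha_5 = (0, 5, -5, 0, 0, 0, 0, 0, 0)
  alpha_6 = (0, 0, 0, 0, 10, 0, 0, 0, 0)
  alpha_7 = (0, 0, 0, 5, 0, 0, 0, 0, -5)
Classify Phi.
type C_7

Compute the Cartan integers a_ij = 2(alpha_i, alpha_j)/(alpha_j, alpha_j); the resulting 7x7 Cartan matrix is
[[2, -1, 0, 0, -1, 0, 0], [-1, 2, 0, 0, 0, 0, -1], [0, 0, 2, 0, -1, -1, 0], [0, 0, 0, 2, 0, 0, -1], [-1, 0, -1, 0, 2, 0, 0], [0, 0, -2, 0, 0, 2, 0], [0, -1, 0, -1, 0, 0, 2]].
The roots have two lengths (squared-length ratio 2:1); the short ones are alpha_{1,2,3,4,5,7}. The associated Dynkin diagram is a chain of 7 nodes with a double edge at one end; the terminal node there is the unique long simple root (C_7), so the type is C_7 (the algebra sp(14)).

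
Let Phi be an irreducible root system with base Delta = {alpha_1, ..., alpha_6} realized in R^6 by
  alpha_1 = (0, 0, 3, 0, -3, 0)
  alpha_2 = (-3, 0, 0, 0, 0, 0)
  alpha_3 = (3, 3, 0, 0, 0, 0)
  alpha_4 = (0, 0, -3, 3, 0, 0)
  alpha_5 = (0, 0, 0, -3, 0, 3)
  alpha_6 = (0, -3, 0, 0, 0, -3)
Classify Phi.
B_6 (so(13))

Compute the Cartan integers a_ij = 2(alpha_i, alpha_j)/(alpha_j, alpha_j); the resulting 6x6 Cartan matrix is
[[2, 0, 0, -1, 0, 0], [0, 2, -1, 0, 0, 0], [0, -2, 2, 0, 0, -1], [-1, 0, 0, 2, -1, 0], [0, 0, 0, -1, 2, -1], [0, 0, -1, 0, -1, 2]].
The roots have two lengths (squared-length ratio 2:1); the short ones are alpha_{2}. The associated Dynkin diagram is a chain of 6 nodes with a double edge at one end; the terminal node there is the unique short simple root (B_6), so the type is B_6 (the algebra so(13)).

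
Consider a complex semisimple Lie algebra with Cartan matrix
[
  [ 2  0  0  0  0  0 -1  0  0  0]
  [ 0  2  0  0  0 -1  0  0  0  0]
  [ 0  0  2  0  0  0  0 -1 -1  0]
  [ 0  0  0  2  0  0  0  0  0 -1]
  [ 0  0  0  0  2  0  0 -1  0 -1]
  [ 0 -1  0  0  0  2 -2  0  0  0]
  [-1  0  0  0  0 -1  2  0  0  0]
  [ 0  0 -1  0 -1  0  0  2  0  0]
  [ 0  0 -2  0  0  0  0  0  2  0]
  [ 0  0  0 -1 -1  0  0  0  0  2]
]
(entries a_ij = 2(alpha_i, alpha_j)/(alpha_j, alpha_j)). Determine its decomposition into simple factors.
The diagram associated to this matrix has two connected components: the simple roots {alpha_3, alpha_4, alpha_5, alpha_8, alpha_9, alpha_10} form a chain of 6 nodes with a double edge at one end; the terminal node there is the unique long simple root (C_6), and {alpha_1, alpha_2, alpha_6, alpha_7} form a chain of 4 nodes with a double edge between the middle two (F_4). A semisimple Lie algebra decomposes uniquely as the direct sum of simple ideals, one per connected component of its Dynkin diagram, so g ≅ C_6 ⊕ F_4 (dimension 78 + 52 = 130).

C_6 ⊕ F_4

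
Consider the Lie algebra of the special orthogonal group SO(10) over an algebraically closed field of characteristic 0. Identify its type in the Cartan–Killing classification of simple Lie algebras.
D_5

This is so(10) with 10 even, which has dimension 10(10-1)/2 = 45 and rank 10/2 = 5. In the classification of classical Lie algebras, the orthogonal algebra so(2n) in an even number of variables has type D_n; here n = 5, so the Dynkin diagram is a chain of 3 nodes with a fork of two nodes at one end (D_5). Hence the type is D_5.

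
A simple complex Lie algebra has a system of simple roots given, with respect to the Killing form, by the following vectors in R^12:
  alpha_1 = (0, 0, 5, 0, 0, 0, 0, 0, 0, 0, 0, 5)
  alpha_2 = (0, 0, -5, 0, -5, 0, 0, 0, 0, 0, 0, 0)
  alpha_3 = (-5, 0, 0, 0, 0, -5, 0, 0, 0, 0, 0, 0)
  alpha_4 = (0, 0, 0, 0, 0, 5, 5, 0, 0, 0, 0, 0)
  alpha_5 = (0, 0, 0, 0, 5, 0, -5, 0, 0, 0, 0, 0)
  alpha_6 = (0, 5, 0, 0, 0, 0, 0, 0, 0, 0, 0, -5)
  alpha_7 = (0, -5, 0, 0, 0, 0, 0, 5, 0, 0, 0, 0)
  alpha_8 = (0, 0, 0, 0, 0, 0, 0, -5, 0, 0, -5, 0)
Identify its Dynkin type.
A_8

Compute the Cartan integers a_ij = 2(alpha_i, alpha_j)/(alpha_j, alpha_j); the resulting 8x8 Cartan matrix is
[[2, -1, 0, 0, 0, -1, 0, 0], [-1, 2, 0, 0, -1, 0, 0, 0], [0, 0, 2, -1, 0, 0, 0, 0], [0, 0, -1, 2, -1, 0, 0, 0], [0, -1, 0, -1, 2, 0, 0, 0], [-1, 0, 0, 0, 0, 2, -1, 0], [0, 0, 0, 0, 0, -1, 2, -1], [0, 0, 0, 0, 0, 0, -1, 2]].
All simple roots have the same length, so the diagram is simply laced. The associated Dynkin diagram is a chain of 8 nodes with single edges (A_8), so the type is A_8 (the algebra sl(9)).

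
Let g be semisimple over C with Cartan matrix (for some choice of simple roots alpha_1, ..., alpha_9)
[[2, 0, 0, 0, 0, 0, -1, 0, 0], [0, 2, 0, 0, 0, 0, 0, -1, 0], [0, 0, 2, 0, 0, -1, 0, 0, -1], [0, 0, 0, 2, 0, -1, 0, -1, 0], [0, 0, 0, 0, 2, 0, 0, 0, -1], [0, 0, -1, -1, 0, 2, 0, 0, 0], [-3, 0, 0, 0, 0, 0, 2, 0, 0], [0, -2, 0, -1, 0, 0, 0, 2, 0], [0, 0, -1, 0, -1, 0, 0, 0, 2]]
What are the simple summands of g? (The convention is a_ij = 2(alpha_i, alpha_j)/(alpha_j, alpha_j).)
The diagram associated to this matrix has two connected components: the simple roots {alpha_2, alpha_3, alpha_4, alpha_5, alpha_6, alpha_8, alpha_9} form a chain of 7 nodes with a double edge at one end; the terminal node there is the unique short simple root (B_7), and {alpha_1, alpha_7} form two nodes joined by a triple edge (G_2). A semisimple Lie algebra decomposes uniquely as the direct sum of simple ideals, one per connected component of its Dynkin diagram, so g ≅ B_7 ⊕ G_2 (dimension 105 + 14 = 119).

B_7 (so(15)) + G_2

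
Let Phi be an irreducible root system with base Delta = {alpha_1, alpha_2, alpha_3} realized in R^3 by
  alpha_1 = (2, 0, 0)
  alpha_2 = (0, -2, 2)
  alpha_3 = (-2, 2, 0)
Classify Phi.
B_3

Compute the Cartan integers a_ij = 2(alpha_i, alpha_j)/(alpha_j, alpha_j); the resulting 3x3 Cartan matrix is
[[2, 0, -1], [0, 2, -1], [-2, -1, 2]].
The roots have two lengths (squared-length ratio 2:1); the short ones are alpha_{1}. The associated Dynkin diagram is a chain of 3 nodes with a double edge at one end; the terminal node there is the unique short simple root (B_3), so the type is B_3 (the algebra so(7)).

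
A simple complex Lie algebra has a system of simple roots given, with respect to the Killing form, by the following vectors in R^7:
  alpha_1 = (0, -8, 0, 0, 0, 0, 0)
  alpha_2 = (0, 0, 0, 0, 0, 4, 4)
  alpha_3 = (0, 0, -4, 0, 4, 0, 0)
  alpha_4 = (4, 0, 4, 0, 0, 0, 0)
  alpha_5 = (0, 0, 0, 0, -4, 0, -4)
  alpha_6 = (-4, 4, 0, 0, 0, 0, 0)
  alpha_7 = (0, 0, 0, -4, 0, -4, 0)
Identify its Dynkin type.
Compute the Cartan integers a_ij = 2(alpha_i, alpha_j)/(alpha_j, alpha_j); the resulting 7x7 Cartan matrix is
[[2, 0, 0, 0, 0, -2, 0], [0, 2, 0, 0, -1, 0, -1], [0, 0, 2, -1, -1, 0, 0], [0, 0, -1, 2, 0, -1, 0], [0, -1, -1, 0, 2, 0, 0], [-1, 0, 0, -1, 0, 2, 0], [0, -1, 0, 0, 0, 0, 2]].
The roots have two lengths (squared-length ratio 2:1); the short ones are alpha_{2,3,4,5,6,7}. The associated Dynkin diagram is a chain of 7 nodes with a double edge at one end; the terminal node there is the unique long simple root (C_7), so the type is C_7 (the algebra sp(14)).

type C_7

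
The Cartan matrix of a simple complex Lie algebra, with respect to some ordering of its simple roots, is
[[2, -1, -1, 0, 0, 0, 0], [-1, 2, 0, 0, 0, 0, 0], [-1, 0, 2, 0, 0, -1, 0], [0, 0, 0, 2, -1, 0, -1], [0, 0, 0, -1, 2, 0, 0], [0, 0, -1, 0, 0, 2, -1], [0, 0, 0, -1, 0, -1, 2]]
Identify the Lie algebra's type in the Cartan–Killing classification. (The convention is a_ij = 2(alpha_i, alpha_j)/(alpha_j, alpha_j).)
The matrix has rank 7 with 2's on the diagonal. Reading the off-diagonal entries as Dynkin edges (a single edge where a_ij = a_ji = -1; a double or triple edge where a_ij * a_ji = 2 or 3), the diagram is a chain of 7 nodes with single edges (A_7). One simple-root ordering that puts it in standard form is (alpha_2, alpha_1, alpha_3, alpha_6, alpha_7, alpha_4, alpha_5). So the algebra is type A_7, i.e. sl(8).

A7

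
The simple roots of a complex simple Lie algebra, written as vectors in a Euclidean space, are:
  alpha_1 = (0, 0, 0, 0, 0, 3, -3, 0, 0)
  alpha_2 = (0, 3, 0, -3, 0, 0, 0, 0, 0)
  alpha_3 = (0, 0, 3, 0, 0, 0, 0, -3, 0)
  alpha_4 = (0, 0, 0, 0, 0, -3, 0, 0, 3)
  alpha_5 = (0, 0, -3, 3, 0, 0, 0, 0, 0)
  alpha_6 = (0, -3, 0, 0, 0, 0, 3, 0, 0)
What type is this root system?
A_6

Compute the Cartan integers a_ij = 2(alpha_i, alpha_j)/(alpha_j, alpha_j); the resulting 6x6 Cartan matrix is
[[2, 0, 0, -1, 0, -1], [0, 2, 0, 0, -1, -1], [0, 0, 2, 0, -1, 0], [-1, 0, 0, 2, 0, 0], [0, -1, -1, 0, 2, 0], [-1, -1, 0, 0, 0, 2]].
All simple roots have the same length, so the diagram is simply laced. The associated Dynkin diagram is a chain of 6 nodes with single edges (A_6), so the type is A_6 (the algebra sl(7)).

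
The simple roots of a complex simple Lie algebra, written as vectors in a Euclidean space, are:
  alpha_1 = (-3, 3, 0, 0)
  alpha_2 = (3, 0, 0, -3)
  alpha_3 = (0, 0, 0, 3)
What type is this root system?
Compute the Cartan integers a_ij = 2(alpha_i, alpha_j)/(alpha_j, alpha_j); the resulting 3x3 Cartan matrix is
[[2, -1, 0], [-1, 2, -2], [0, -1, 2]].
The roots have two lengths (squared-length ratio 2:1); the short ones are alpha_{3}. The associated Dynkin diagram is a chain of 3 nodes with a double edge at one end; the terminal node there is the unique short simple root (B_3), so the type is B_3 (the algebra so(7)).

B_3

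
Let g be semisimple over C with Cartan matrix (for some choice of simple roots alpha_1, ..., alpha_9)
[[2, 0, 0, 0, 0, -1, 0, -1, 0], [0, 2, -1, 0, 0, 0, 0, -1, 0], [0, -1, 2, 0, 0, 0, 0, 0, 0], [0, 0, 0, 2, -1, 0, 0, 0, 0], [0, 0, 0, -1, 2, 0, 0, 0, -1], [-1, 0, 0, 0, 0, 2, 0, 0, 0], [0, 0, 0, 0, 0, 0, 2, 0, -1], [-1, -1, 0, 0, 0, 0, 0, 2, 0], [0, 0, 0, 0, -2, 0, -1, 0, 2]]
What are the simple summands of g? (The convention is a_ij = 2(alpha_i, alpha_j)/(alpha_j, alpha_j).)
A_5 + F_4

The diagram associated to this matrix has two connected components: the simple roots {alpha_1, alpha_2, alpha_3, alpha_6, alpha_8} form a chain of 5 nodes with single edges (A_5), and {alpha_4, alpha_5, alpha_7, alpha_9} form a chain of 4 nodes with a double edge between the middle two (F_4). A semisimple Lie algebra decomposes uniquely as the direct sum of simple ideals, one per connected component of its Dynkin diagram, so g ≅ A_5 ⊕ F_4 (dimension 35 + 52 = 87).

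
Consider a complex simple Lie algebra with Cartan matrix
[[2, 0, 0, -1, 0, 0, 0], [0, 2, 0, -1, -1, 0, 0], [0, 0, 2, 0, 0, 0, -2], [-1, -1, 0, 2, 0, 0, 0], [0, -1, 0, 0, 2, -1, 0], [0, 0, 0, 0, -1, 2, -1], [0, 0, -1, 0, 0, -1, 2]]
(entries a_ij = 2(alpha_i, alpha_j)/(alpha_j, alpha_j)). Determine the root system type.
The matrix has rank 7 with 2's on the diagonal. Reading the off-diagonal entries as Dynkin edges (a single edge where a_ij = a_ji = -1; a double or triple edge where a_ij * a_ji = 2 or 3), the diagram is a chain of 7 nodes with a double edge at one end; the terminal node there is the unique long simple root (C_7). One simple-root ordering that puts it in standard form is (alpha_1, alpha_4, alpha_2, alpha_5, alpha_6, alpha_7, alpha_3). So the algebra is type C_7, i.e. sp(14).

C_7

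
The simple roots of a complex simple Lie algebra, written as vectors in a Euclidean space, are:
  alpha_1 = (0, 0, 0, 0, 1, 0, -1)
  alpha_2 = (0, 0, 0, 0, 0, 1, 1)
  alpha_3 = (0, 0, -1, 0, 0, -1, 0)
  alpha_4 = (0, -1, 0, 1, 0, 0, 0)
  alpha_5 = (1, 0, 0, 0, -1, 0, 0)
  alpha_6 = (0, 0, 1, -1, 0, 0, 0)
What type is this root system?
Compute the Cartan integers a_ij = 2(alpha_i, alpha_j)/(alpha_j, alpha_j); the resulting 6x6 Cartan matrix is
[[2, -1, 0, 0, -1, 0], [-1, 2, -1, 0, 0, 0], [0, -1, 2, 0, 0, -1], [0, 0, 0, 2, 0, -1], [-1, 0, 0, 0, 2, 0], [0, 0, -1, -1, 0, 2]].
All simple roots have the same length, so the diagram is simply laced. The associated Dynkin diagram is a chain of 6 nodes with single edges (A_6), so the type is A_6 (the algebra sl(7)).

A_6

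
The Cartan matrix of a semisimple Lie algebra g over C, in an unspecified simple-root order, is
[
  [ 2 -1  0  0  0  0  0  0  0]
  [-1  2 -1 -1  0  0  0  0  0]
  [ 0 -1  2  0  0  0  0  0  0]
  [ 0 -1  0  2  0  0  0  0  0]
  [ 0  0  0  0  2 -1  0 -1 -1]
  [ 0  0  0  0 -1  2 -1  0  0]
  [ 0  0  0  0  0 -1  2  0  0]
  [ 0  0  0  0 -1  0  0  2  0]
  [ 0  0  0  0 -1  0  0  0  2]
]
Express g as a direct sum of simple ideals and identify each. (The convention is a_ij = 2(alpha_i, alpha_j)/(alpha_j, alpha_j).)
The diagram associated to this matrix has two connected components: the simple roots {alpha_1, alpha_2, alpha_3, alpha_4} form a chain of 2 nodes with a fork of two nodes at one end (D_4), and {alpha_5, alpha_6, alpha_7, alpha_8, alpha_9} form a chain of 3 nodes with a fork of two nodes at one end (D_5). A semisimple Lie algebra decomposes uniquely as the direct sum of simple ideals, one per connected component of its Dynkin diagram, so g ≅ D_4 ⊕ D_5 (dimension 28 + 45 = 73).

type D_4 ⊕ type D_5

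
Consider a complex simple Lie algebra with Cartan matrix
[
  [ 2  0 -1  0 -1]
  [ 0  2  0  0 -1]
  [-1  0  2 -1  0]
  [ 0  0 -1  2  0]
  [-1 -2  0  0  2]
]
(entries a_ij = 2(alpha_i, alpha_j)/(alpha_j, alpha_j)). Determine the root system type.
type B_5

The matrix has rank 5 with 2's on the diagonal. Reading the off-diagonal entries as Dynkin edges (a single edge where a_ij = a_ji = -1; a double or triple edge where a_ij * a_ji = 2 or 3), the diagram is a chain of 5 nodes with a double edge at one end; the terminal node there is the unique short simple root (B_5). One simple-root ordering that puts it in standard form is (alpha_4, alpha_3, alpha_1, alpha_5, alpha_2). So the algebra is type B_5, i.e. so(11).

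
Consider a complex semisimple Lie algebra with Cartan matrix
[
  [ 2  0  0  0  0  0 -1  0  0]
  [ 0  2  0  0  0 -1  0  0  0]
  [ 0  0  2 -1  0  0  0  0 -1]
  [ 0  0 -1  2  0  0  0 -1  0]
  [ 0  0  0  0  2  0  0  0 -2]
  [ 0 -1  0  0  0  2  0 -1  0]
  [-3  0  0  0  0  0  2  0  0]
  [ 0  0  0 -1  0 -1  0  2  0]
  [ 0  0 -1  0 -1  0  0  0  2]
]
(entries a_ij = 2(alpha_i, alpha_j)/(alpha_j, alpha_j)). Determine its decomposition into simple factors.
C_7 (sp(14)) ⊕ G_2

The diagram associated to this matrix has two connected components: the simple roots {alpha_2, alpha_3, alpha_4, alpha_5, alpha_6, alpha_8, alpha_9} form a chain of 7 nodes with a double edge at one end; the terminal node there is the unique long simple root (C_7), and {alpha_1, alpha_7} form two nodes joined by a triple edge (G_2). A semisimple Lie algebra decomposes uniquely as the direct sum of simple ideals, one per connected component of its Dynkin diagram, so g ≅ C_7 ⊕ G_2 (dimension 105 + 14 = 119).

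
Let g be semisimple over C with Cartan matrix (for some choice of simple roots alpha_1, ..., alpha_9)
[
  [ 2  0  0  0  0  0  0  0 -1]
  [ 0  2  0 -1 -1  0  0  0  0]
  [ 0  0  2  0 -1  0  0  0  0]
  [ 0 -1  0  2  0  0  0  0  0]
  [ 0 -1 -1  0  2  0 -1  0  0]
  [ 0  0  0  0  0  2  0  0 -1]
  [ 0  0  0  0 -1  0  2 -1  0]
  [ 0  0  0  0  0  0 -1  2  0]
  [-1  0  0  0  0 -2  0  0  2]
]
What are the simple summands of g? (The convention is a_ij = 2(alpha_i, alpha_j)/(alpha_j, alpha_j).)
B_3 (so(7)) ⊕ E_6

The diagram associated to this matrix has two connected components: the simple roots {alpha_1, alpha_6, alpha_9} form a chain of 3 nodes with a double edge at one end; the terminal node there is the unique short simple root (B_3), and {alpha_2, alpha_3, alpha_4, alpha_5, alpha_7, alpha_8} form a chain of 5 nodes with one extra node attached to the third node from one end (E_6). A semisimple Lie algebra decomposes uniquely as the direct sum of simple ideals, one per connected component of its Dynkin diagram, so g ≅ B_3 ⊕ E_6 (dimension 21 + 78 = 99).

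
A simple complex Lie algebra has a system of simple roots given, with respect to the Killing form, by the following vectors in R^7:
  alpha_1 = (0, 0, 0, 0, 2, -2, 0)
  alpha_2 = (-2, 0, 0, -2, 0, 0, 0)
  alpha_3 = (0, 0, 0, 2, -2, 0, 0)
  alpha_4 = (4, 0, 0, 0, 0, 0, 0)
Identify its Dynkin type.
type C_4

Compute the Cartan integers a_ij = 2(alpha_i, alpha_j)/(alpha_j, alpha_j); the resulting 4x4 Cartan matrix is
[[2, 0, -1, 0], [0, 2, -1, -1], [-1, -1, 2, 0], [0, -2, 0, 2]].
The roots have two lengths (squared-length ratio 2:1); the short ones are alpha_{1,2,3}. The associated Dynkin diagram is a chain of 4 nodes with a double edge at one end; the terminal node there is the unique long simple root (C_4), so the type is C_4 (the algebra sp(8)).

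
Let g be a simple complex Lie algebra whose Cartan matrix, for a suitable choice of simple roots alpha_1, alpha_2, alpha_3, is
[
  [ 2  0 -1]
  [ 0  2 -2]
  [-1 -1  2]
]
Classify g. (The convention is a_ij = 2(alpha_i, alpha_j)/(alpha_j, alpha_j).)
C_3

The matrix has rank 3 with 2's on the diagonal. Reading the off-diagonal entries as Dynkin edges (a single edge where a_ij = a_ji = -1; a double or triple edge where a_ij * a_ji = 2 or 3), the diagram is a chain of 3 nodes with a double edge at one end; the terminal node there is the unique long simple root (C_3). One simple-root ordering that puts it in standard form is (alpha_1, alpha_3, alpha_2). So the algebra is type C_3, i.e. sp(6).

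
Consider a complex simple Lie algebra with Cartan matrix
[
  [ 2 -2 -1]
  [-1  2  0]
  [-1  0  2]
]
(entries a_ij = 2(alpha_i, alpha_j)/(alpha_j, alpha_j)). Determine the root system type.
The matrix has rank 3 with 2's on the diagonal. Reading the off-diagonal entries as Dynkin edges (a single edge where a_ij = a_ji = -1; a double or triple edge where a_ij * a_ji = 2 or 3), the diagram is a chain of 3 nodes with a double edge at one end; the terminal node there is the unique short simple root (B_3). One simple-root ordering that puts it in standard form is (alpha_3, alpha_1, alpha_2). So the algebra is type B_3, i.e. so(7).

B_3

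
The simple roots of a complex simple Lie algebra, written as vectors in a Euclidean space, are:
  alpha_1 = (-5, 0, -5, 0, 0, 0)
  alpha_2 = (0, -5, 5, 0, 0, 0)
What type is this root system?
Compute the Cartan integers a_ij = 2(alpha_i, alpha_j)/(alpha_j, alpha_j); the resulting 2x2 Cartan matrix is
[[2, -1], [-1, 2]].
All simple roots have the same length, so the diagram is simply laced. The associated Dynkin diagram is a chain of 2 nodes with single edges (A_2), so the type is A_2 (the algebra sl(3)).

A_2 (sl(3))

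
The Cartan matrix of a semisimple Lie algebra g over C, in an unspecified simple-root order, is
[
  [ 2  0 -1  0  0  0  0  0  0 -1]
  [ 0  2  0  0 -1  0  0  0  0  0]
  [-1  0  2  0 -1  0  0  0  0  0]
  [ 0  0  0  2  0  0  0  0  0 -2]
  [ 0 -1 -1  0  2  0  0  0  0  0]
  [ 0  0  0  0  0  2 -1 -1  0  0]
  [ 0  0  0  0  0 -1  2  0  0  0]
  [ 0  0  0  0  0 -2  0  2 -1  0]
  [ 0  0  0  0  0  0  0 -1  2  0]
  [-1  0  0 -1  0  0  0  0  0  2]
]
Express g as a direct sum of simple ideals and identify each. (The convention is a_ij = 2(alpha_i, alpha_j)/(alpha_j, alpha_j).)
C_6 + F_4

The diagram associated to this matrix has two connected components: the simple roots {alpha_1, alpha_2, alpha_3, alpha_4, alpha_5, alpha_10} form a chain of 6 nodes with a double edge at one end; the terminal node there is the unique long simple root (C_6), and {alpha_6, alpha_7, alpha_8, alpha_9} form a chain of 4 nodes with a double edge between the middle two (F_4). A semisimple Lie algebra decomposes uniquely as the direct sum of simple ideals, one per connected component of its Dynkin diagram, so g ≅ C_6 ⊕ F_4 (dimension 78 + 52 = 130).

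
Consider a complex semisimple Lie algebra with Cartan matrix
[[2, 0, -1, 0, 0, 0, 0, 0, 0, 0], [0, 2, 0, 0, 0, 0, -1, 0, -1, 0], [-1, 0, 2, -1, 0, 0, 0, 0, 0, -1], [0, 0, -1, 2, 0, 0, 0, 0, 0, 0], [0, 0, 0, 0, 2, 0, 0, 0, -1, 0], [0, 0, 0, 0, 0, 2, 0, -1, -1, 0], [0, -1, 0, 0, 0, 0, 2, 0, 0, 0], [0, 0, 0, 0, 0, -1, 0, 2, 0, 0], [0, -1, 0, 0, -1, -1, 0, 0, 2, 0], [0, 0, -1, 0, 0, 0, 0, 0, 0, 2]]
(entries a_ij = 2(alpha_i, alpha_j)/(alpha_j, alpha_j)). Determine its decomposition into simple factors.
D4 + E6

The diagram associated to this matrix has two connected components: the simple roots {alpha_1, alpha_3, alpha_4, alpha_10} form a chain of 2 nodes with a fork of two nodes at one end (D_4), and {alpha_2, alpha_5, alpha_6, alpha_7, alpha_8, alpha_9} form a chain of 5 nodes with one extra node attached to the third node from one end (E_6). A semisimple Lie algebra decomposes uniquely as the direct sum of simple ideals, one per connected component of its Dynkin diagram, so g ≅ D_4 ⊕ E_6 (dimension 28 + 78 = 106).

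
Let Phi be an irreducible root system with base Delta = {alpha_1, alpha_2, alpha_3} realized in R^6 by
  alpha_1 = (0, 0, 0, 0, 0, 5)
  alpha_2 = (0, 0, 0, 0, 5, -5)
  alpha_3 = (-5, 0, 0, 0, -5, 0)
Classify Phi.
Compute the Cartan integers a_ij = 2(alpha_i, alpha_j)/(alpha_j, alpha_j); the resulting 3x3 Cartan matrix is
[[2, -1, 0], [-2, 2, -1], [0, -1, 2]].
The roots have two lengths (squared-length ratio 2:1); the short ones are alpha_{1}. The associated Dynkin diagram is a chain of 3 nodes with a double edge at one end; the terminal node there is the unique short simple root (B_3), so the type is B_3 (the algebra so(7)).

type B_3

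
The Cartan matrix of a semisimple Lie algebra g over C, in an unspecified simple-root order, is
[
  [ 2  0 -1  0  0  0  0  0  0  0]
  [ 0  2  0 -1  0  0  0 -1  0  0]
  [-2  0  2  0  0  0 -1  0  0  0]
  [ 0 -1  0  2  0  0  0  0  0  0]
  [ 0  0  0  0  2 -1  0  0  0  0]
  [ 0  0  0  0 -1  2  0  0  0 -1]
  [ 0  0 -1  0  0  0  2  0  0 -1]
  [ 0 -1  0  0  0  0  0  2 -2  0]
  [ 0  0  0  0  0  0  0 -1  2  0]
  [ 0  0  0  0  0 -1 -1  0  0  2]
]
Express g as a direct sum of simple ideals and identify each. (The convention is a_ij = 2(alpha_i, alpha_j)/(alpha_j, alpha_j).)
The diagram associated to this matrix has two connected components: the simple roots {alpha_2, alpha_4, alpha_8, alpha_9} form a chain of 4 nodes with a double edge at one end; the terminal node there is the unique short simple root (B_4), and {alpha_1, alpha_3, alpha_5, alpha_6, alpha_7, alpha_10} form a chain of 6 nodes with a double edge at one end; the terminal node there is the unique short simple root (B_6). A semisimple Lie algebra decomposes uniquely as the direct sum of simple ideals, one per connected component of its Dynkin diagram, so g ≅ B_4 ⊕ B_6 (dimension 36 + 78 = 114).

B_4 ⊕ B_6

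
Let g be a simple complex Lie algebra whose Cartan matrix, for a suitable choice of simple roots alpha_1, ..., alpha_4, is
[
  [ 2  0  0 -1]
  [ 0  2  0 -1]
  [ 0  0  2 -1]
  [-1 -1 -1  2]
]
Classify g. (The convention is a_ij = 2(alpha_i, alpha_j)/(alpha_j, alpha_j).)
D_4 (so(8))

The matrix has rank 4 with 2's on the diagonal. Reading the off-diagonal entries as Dynkin edges (a single edge where a_ij = a_ji = -1; a double or triple edge where a_ij * a_ji = 2 or 3), the diagram is a chain of 2 nodes with a fork of two nodes at one end (D_4). One simple-root ordering that puts it in standard form is (alpha_1, alpha_4, alpha_3, alpha_2). So the algebra is type D_4, i.e. so(8).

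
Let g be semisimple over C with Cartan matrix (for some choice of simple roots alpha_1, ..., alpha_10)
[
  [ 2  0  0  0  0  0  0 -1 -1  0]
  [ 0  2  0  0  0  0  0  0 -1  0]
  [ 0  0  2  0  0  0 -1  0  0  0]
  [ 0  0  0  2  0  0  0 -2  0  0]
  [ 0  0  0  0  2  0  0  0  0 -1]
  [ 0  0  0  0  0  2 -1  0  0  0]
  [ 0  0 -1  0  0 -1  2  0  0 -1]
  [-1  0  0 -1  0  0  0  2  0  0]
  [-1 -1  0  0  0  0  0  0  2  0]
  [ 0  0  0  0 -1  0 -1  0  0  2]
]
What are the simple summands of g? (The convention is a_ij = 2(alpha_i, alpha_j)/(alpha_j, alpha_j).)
The diagram associated to this matrix has two connected components: the simple roots {alpha_1, alpha_2, alpha_4, alpha_8, alpha_9} form a chain of 5 nodes with a double edge at one end; the terminal node there is the unique long simple root (C_5), and {alpha_3, alpha_5, alpha_6, alpha_7, alpha_10} form a chain of 3 nodes with a fork of two nodes at one end (D_5). A semisimple Lie algebra decomposes uniquely as the direct sum of simple ideals, one per connected component of its Dynkin diagram, so g ≅ C_5 ⊕ D_5 (dimension 55 + 45 = 100).

C_5 (sp(10)) + D_5 (so(10))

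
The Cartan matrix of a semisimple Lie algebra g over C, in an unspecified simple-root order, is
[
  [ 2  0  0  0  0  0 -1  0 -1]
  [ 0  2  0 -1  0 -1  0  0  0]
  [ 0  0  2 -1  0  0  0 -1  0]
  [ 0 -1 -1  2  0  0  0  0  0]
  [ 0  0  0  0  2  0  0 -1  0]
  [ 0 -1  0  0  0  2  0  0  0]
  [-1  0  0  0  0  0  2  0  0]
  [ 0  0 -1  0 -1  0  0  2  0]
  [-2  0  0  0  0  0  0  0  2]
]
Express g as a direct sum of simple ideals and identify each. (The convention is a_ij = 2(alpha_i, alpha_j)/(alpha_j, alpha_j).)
A_6 + C_3

The diagram associated to this matrix has two connected components: the simple roots {alpha_2, alpha_3, alpha_4, alpha_5, alpha_6, alpha_8} form a chain of 6 nodes with single edges (A_6), and {alpha_1, alpha_7, alpha_9} form a chain of 3 nodes with a double edge at one end; the terminal node there is the unique long simple root (C_3). A semisimple Lie algebra decomposes uniquely as the direct sum of simple ideals, one per connected component of its Dynkin diagram, so g ≅ A_6 ⊕ C_3 (dimension 48 + 21 = 69).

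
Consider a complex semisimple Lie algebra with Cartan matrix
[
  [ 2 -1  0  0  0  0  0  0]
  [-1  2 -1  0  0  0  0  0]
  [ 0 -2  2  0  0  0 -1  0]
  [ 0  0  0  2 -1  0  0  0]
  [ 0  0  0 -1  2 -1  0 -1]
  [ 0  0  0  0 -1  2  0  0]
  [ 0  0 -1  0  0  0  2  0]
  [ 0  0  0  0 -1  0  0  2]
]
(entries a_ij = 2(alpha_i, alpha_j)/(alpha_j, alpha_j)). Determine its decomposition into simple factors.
type D_4 ⊕ type F_4

The diagram associated to this matrix has two connected components: the simple roots {alpha_4, alpha_5, alpha_6, alpha_8} form a chain of 2 nodes with a fork of two nodes at one end (D_4), and {alpha_1, alpha_2, alpha_3, alpha_7} form a chain of 4 nodes with a double edge between the middle two (F_4). A semisimple Lie algebra decomposes uniquely as the direct sum of simple ideals, one per connected component of its Dynkin diagram, so g ≅ D_4 ⊕ F_4 (dimension 28 + 52 = 80).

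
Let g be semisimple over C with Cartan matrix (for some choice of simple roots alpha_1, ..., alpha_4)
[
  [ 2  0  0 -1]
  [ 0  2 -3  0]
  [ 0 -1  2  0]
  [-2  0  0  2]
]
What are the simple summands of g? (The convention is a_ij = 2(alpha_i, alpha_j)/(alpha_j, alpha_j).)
type B_2 ⊕ type G_2

The diagram associated to this matrix has two connected components: the simple roots {alpha_1, alpha_4} form a chain of 2 nodes with a double edge at one end; the terminal node there is the unique short simple root (B_2), and {alpha_2, alpha_3} form two nodes joined by a triple edge (G_2). A semisimple Lie algebra decomposes uniquely as the direct sum of simple ideals, one per connected component of its Dynkin diagram, so g ≅ B_2 ⊕ G_2 (dimension 10 + 14 = 24).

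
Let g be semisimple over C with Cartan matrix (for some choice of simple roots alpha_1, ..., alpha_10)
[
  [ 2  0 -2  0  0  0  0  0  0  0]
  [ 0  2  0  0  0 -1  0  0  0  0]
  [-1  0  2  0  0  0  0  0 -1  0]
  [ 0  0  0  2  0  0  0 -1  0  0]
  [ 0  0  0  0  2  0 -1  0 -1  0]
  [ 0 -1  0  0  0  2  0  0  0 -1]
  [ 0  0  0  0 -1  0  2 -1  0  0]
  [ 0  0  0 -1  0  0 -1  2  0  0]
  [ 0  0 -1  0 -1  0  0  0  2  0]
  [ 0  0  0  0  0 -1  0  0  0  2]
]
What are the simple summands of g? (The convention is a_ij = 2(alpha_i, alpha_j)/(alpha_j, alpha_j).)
A_3 (sl(4)) ⊕ C_7 (sp(14))

The diagram associated to this matrix has two connected components: the simple roots {alpha_2, alpha_6, alpha_10} form a chain of 3 nodes with single edges (A_3), and {alpha_1, alpha_3, alpha_4, alpha_5, alpha_7, alpha_8, alpha_9} form a chain of 7 nodes with a double edge at one end; the terminal node there is the unique long simple root (C_7). A semisimple Lie algebra decomposes uniquely as the direct sum of simple ideals, one per connected component of its Dynkin diagram, so g ≅ A_3 ⊕ C_7 (dimension 15 + 105 = 120).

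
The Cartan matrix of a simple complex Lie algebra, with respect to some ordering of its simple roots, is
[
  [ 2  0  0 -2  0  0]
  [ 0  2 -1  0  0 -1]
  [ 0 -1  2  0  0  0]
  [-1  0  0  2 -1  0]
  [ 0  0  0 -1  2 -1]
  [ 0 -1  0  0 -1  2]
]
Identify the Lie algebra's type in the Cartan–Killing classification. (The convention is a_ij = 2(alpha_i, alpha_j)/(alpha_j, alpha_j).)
C6

The matrix has rank 6 with 2's on the diagonal. Reading the off-diagonal entries as Dynkin edges (a single edge where a_ij = a_ji = -1; a double or triple edge where a_ij * a_ji = 2 or 3), the diagram is a chain of 6 nodes with a double edge at one end; the terminal node there is the unique long simple root (C_6). One simple-root ordering that puts it in standard form is (alpha_3, alpha_2, alpha_6, alpha_5, alpha_4, alpha_1). So the algebra is type C_6, i.e. sp(12).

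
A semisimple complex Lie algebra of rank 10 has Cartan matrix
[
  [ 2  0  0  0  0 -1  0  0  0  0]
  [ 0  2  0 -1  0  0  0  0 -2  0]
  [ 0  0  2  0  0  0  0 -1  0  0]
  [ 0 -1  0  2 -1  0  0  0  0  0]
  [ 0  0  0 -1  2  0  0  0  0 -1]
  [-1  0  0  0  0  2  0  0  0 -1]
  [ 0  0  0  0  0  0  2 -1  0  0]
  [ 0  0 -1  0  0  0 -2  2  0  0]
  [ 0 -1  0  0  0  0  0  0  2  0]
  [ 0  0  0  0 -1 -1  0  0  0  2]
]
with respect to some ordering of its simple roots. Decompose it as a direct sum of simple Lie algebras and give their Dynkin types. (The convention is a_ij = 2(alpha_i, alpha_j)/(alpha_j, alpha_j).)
B_3 ⊕ B_7

The diagram associated to this matrix has two connected components: the simple roots {alpha_3, alpha_7, alpha_8} form a chain of 3 nodes with a double edge at one end; the terminal node there is the unique short simple root (B_3), and {alpha_1, alpha_2, alpha_4, alpha_5, alpha_6, alpha_9, alpha_10} form a chain of 7 nodes with a double edge at one end; the terminal node there is the unique short simple root (B_7). A semisimple Lie algebra decomposes uniquely as the direct sum of simple ideals, one per connected component of its Dynkin diagram, so g ≅ B_3 ⊕ B_7 (dimension 21 + 105 = 126).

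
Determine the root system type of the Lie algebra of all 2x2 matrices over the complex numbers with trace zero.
This is sl(2), which has dimension 2^2 - 1 = 3 and rank 2 - 1 = 1 (a Cartan subalgebra is the diagonal traceless matrices). In the classification of classical Lie algebras, the special linear algebra sl(n+1) has type A_n; here n = 1, so the Dynkin diagram is a chain of 1 nodes with single edges (A_1). Hence the type is A_1.

type A_1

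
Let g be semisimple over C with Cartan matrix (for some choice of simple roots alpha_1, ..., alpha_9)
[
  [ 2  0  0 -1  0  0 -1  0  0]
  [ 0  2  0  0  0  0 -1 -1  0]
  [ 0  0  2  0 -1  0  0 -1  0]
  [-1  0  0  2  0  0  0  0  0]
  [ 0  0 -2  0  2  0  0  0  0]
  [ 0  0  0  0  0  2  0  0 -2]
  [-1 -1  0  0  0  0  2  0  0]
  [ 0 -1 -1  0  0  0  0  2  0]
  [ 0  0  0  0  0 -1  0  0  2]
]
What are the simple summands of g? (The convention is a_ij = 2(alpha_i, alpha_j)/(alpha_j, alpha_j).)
type B_2 + type C_7

The diagram associated to this matrix has two connected components: the simple roots {alpha_6, alpha_9} form a chain of 2 nodes with a double edge at one end; the terminal node there is the unique short simple root (B_2), and {alpha_1, alpha_2, alpha_3, alpha_4, alpha_5, alpha_7, alpha_8} form a chain of 7 nodes with a double edge at one end; the terminal node there is the unique long simple root (C_7). A semisimple Lie algebra decomposes uniquely as the direct sum of simple ideals, one per connected component of its Dynkin diagram, so g ≅ B_2 ⊕ C_7 (dimension 10 + 105 = 115).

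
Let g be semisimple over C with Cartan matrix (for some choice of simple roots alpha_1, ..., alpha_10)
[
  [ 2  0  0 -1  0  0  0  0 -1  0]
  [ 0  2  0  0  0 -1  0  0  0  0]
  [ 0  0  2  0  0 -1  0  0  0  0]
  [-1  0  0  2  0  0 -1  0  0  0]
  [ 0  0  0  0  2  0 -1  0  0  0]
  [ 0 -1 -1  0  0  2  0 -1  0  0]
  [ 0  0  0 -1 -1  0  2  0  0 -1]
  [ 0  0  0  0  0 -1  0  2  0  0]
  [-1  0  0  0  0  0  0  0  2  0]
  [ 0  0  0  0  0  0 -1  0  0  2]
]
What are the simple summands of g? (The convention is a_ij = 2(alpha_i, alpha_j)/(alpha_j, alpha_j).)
The diagram associated to this matrix has two connected components: the simple roots {alpha_2, alpha_3, alpha_6, alpha_8} form a chain of 2 nodes with a fork of two nodes at one end (D_4), and {alpha_1, alpha_4, alpha_5, alpha_7, alpha_9, alpha_10} form a chain of 4 nodes with a fork of two nodes at one end (D_6). A semisimple Lie algebra decomposes uniquely as the direct sum of simple ideals, one per connected component of its Dynkin diagram, so g ≅ D_4 ⊕ D_6 (dimension 28 + 66 = 94).

type D_4 ⊕ type D_6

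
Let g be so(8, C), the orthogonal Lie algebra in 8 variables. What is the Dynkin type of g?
This is so(8) with 8 even, which has dimension 8(8-1)/2 = 28 and rank 8/2 = 4. In the classification of classical Lie algebras, the orthogonal algebra so(2n) in an even number of variables has type D_n; here n = 4, so the Dynkin diagram is a chain of 2 nodes with a fork of two nodes at one end (D_4). Hence the type is D_4.

D4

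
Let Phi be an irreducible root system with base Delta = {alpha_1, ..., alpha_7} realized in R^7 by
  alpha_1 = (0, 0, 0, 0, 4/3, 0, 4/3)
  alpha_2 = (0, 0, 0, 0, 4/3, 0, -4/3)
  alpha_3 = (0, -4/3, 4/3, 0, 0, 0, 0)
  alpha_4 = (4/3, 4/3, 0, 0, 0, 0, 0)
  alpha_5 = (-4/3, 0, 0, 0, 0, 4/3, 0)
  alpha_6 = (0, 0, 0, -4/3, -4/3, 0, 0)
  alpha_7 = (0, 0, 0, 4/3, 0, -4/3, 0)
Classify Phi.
D7

Compute the Cartan integers a_ij = 2(alpha_i, alpha_j)/(alpha_j, alpha_j); the resulting 7x7 Cartan matrix is
[[2, 0, 0, 0, 0, -1, 0], [0, 2, 0, 0, 0, -1, 0], [0, 0, 2, -1, 0, 0, 0], [0, 0, -1, 2, -1, 0, 0], [0, 0, 0, -1, 2, 0, -1], [-1, -1, 0, 0, 0, 2, -1], [0, 0, 0, 0, -1, -1, 2]].
All simple roots have the same length, so the diagram is simply laced. The associated Dynkin diagram is a chain of 5 nodes with a fork of two nodes at one end (D_7), so the type is D_7 (the algebra so(14)).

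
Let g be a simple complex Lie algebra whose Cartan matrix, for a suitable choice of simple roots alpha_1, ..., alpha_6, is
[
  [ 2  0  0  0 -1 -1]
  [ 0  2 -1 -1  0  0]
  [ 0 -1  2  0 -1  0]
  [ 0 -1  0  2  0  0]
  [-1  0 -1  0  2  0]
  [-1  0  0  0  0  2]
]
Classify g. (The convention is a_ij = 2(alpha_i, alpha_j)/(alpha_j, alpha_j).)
The matrix has rank 6 with 2's on the diagonal. Reading the off-diagonal entries as Dynkin edges (a single edge where a_ij = a_ji = -1; a double or triple edge where a_ij * a_ji = 2 or 3), the diagram is a chain of 6 nodes with single edges (A_6). One simple-root ordering that puts it in standard form is (alpha_6, alpha_1, alpha_5, alpha_3, alpha_2, alpha_4). So the algebra is type A_6, i.e. sl(7).

A_6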